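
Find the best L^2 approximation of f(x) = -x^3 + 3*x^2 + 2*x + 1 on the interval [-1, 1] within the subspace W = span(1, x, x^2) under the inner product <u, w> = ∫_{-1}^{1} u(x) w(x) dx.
g(x) = 3*x^2 + 7*x/5 + 1

The best approximation g ∈ W is the orthogonal projection of f onto W. Writing g = a_0 + a_1 x + a_2 x^2, the coefficients solve the normal equations G · a = b where
  G_{ij} = <φ_i, φ_j> and b_i = <f, φ_i>, with φ_0 = 1, φ_1 = x, φ_2 = x^2.
G =
  [2, 0, 2/3]
  [0, 2/3, 0]
  [2/3, 0, 2/5],
b = (4, 14/15, 28/15).
Solving gives a_0 = 1, a_1 = 7/5, a_2 = 3, so
  g(x) = 3*x^2 + 7*x/5 + 1.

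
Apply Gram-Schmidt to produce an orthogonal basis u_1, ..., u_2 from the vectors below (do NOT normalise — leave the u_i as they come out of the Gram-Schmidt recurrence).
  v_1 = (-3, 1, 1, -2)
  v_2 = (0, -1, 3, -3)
Orthogonal basis:
  u_1 = (-3, 1, 1, -2)
  u_2 = (8/5, -23/15, 37/15, -29/15)

Apply the Gram-Schmidt recurrence
  u_1 = v_1
  u_i = v_i − Σ_{j<i} ((v_i · u_j) / (u_j · u_j)) · u_j.

Step by step this gives:
  u_1 = (-3, 1, 1, -2)
  u_2 = (8/5, -23/15, 37/15, -29/15)

Orthogonality check:
  u_2 · u_1 = 0 (should be 0)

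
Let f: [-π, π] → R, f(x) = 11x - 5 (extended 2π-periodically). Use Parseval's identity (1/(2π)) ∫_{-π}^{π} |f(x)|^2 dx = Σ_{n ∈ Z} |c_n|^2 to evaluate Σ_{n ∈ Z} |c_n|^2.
Σ |c_n|^2 = 121π^2/3 + 25

Expand and integrate term by term over [-π, π]:
  ∫ (11x)^2 dx = 121·(2π^3/3); ∫ 2·11·(-5)·x dx = 0 (odd integrand); ∫ (-5)^2 dx = 25·2π.
So (1/(2π)) ∫_{-π}^{π} (11x - 5)^2 dx = 121π^2/3 + 25 = 121π^2/3 + 25.
Parseval ⇒ Σ |c_n|^2 = 121π^2/3 + 25.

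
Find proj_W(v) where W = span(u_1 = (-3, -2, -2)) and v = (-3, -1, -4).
proj_W(v) = (-57/17, -38/17, -38/17)

Set up U = [u_1 | ... | u_1] ∈ R^(3×1). The projector onto W = col(U) is P = U (U^T U)^(-1) U^T.
Compute U^T U =
  [17],
and U^T v = (19).
Solve U^T U · c = U^T v for the coefficients: c = (19/17). The projection is proj_W(v) = U c.
Check: (v - proj_W(v)) · u_1 = 0  (should be 0).
Result: proj_W(v) = (-57/17, -38/17, -38/17).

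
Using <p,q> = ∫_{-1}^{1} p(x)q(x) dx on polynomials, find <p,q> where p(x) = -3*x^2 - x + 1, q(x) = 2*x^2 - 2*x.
<p,q> = 4/15

Expand the product: p(x)·q(x) = -6*x^4 + 4*x^3 + 4*x^2 - 2*x.
∫_{-1}^{1} of each monomial x^k gives [2/(k+1) if k even, 0 if k odd]. Integrating term-by-term (or equivalently evaluating the antiderivative F(x) = -6*x^5/5 + x^4 + 4*x^3/3 - x^2 at the endpoints):
  F(1) − F(−1) = 2/15 − (-2/15) = 4/15.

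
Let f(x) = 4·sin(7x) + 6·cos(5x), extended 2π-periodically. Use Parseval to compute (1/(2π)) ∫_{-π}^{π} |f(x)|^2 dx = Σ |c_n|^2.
Σ |c_n|^2 = 26

Expand |f|^2 and use orthogonality of {sin(nx), cos(mx)} on [-π, π]:
  ∫_{-π}^{π} sin(nx)^2 dx = π, ∫ cos(mx)^2 dx = π, and cross terms integrate to 0.
So ∫_{-π}^{π} f(x)^2 dx = 4^2 · π + 6^2 · π = (16 + 36)π.
Divide by 2π: (16 + 36)/2 = 26.
By Parseval, this equals Σ |c_n|^2.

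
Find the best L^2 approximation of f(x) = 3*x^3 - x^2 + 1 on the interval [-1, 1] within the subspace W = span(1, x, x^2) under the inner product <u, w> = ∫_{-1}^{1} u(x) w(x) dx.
g(x) = -x^2 + 9*x/5 + 1

The best approximation g ∈ W is the orthogonal projection of f onto W. Writing g = a_0 + a_1 x + a_2 x^2, the coefficients solve the normal equations G · a = b where
  G_{ij} = <φ_i, φ_j> and b_i = <f, φ_i>, with φ_0 = 1, φ_1 = x, φ_2 = x^2.
G =
  [2, 0, 2/3]
  [0, 2/3, 0]
  [2/3, 0, 2/5],
b = (4/3, 6/5, 4/15).
Solving gives a_0 = 1, a_1 = 9/5, a_2 = -1, so
  g(x) = -x^2 + 9*x/5 + 1.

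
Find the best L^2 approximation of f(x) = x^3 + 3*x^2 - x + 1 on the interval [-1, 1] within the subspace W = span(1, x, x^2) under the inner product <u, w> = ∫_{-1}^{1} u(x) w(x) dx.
g(x) = 3*x^2 - 2*x/5 + 1

The best approximation g ∈ W is the orthogonal projection of f onto W. Writing g = a_0 + a_1 x + a_2 x^2, the coefficients solve the normal equations G · a = b where
  G_{ij} = <φ_i, φ_j> and b_i = <f, φ_i>, with φ_0 = 1, φ_1 = x, φ_2 = x^2.
G =
  [2, 0, 2/3]
  [0, 2/3, 0]
  [2/3, 0, 2/5],
b = (4, -4/15, 28/15).
Solving gives a_0 = 1, a_1 = -2/5, a_2 = 3, so
  g(x) = 3*x^2 - 2*x/5 + 1.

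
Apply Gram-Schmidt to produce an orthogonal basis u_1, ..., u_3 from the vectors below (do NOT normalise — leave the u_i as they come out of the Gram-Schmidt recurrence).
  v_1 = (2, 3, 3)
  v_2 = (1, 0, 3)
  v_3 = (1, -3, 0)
Orthogonal basis:
  u_1 = (2, 3, 3)
  u_2 = (0, -3/2, 3/2)
  u_3 = (18/11, -6/11, -6/11)

Apply the Gram-Schmidt recurrence
  u_1 = v_1
  u_i = v_i − Σ_{j<i} ((v_i · u_j) / (u_j · u_j)) · u_j.

Step by step this gives:
  u_1 = (2, 3, 3)
  u_2 = (0, -3/2, 3/2)
  u_3 = (18/11, -6/11, -6/11)

Orthogonality check:
  u_2 · u_1 = 0 (should be 0)
  u_3 · u_1 = 0 (should be 0)
  u_3 · u_2 = 0 (should be 0)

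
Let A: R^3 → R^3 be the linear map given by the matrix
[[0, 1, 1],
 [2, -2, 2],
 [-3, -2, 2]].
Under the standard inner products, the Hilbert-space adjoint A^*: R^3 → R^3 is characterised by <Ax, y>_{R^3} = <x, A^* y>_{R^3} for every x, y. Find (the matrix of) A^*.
A^* = A^T =
[[0, 2, -3],
 [1, -2, -2],
 [1, 2, 2]]

For real matrices with standard dot products, the defining identity <Ax, y> = <x, A^* y> gives (Ax)^T y = x^T (A^*) y, i.e. x^T A^T y = x^T (A^*) y. Since this holds for all x, y, we must have A^* = A^T. Therefore
A^* =
[[0, 2, -3],
 [1, -2, -2],
 [1, 2, 2]].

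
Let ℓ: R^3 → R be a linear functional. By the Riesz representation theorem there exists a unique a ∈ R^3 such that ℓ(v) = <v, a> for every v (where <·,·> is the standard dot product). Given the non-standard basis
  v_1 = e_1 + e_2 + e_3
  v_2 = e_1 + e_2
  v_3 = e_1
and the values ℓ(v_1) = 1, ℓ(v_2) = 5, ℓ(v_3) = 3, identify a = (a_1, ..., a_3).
a = (3, 2, -4)

Write a = (a_1, ..., a_3) in the standard basis. For each basis vector v_i, ℓ(v_i) = <v_i, a> is a linear equation in the a_j's. Collect the n equations into a matrix system V a = ℓ, where row i of V is v_i (expressed in the standard basis). Since V is invertible (lower-triangular with 1s on the diagonal, up to permutation), solve by back-substitution:
  V =
[[1, 1, 1],
 [1, 1, 0],
 [1, 0, 0]]
  V a = (1, 5, 3)
Solving gives a = (3, 2, -4).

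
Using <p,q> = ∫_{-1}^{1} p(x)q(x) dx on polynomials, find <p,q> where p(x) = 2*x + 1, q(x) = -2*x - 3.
<p,q> = -26/3

Expand the product: p(x)·q(x) = -4*x^2 - 8*x - 3.
∫_{-1}^{1} of each monomial x^k gives [2/(k+1) if k even, 0 if k odd]. Integrating term-by-term (or equivalently evaluating the antiderivative F(x) = -4*x^3/3 - 4*x^2 - 3*x at the endpoints):
  F(1) − F(−1) = -25/3 − (1/3) = -26/3.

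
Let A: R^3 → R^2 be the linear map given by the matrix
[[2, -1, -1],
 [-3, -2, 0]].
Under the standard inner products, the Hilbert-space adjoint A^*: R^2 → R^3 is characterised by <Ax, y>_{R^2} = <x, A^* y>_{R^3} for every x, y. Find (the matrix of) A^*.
A^* = A^T =
[[2, -3],
 [-1, -2],
 [-1, 0]]

For real matrices with standard dot products, the defining identity <Ax, y> = <x, A^* y> gives (Ax)^T y = x^T (A^*) y, i.e. x^T A^T y = x^T (A^*) y. Since this holds for all x, y, we must have A^* = A^T. Therefore
A^* =
[[2, -3],
 [-1, -2],
 [-1, 0]].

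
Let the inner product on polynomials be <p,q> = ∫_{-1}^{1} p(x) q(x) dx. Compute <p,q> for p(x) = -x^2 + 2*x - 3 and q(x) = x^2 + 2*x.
<p,q> = 4/15

Expand the product: p(x)·q(x) = -x^4 + x^2 - 6*x.
∫_{-1}^{1} of each monomial x^k gives [2/(k+1) if k even, 0 if k odd]. Integrating term-by-term (or equivalently evaluating the antiderivative F(x) = -x^5/5 + x^3/3 - 3*x^2 at the endpoints):
  F(1) − F(−1) = -43/15 − (-47/15) = 4/15.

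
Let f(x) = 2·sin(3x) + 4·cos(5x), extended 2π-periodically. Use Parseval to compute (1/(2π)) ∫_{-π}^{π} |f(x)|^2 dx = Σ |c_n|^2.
Σ |c_n|^2 = 10

Expand |f|^2 and use orthogonality of {sin(nx), cos(mx)} on [-π, π]:
  ∫_{-π}^{π} sin(nx)^2 dx = π, ∫ cos(mx)^2 dx = π, and cross terms integrate to 0.
So ∫_{-π}^{π} f(x)^2 dx = 2^2 · π + 4^2 · π = (4 + 16)π.
Divide by 2π: (4 + 16)/2 = 10.
By Parseval, this equals Σ |c_n|^2.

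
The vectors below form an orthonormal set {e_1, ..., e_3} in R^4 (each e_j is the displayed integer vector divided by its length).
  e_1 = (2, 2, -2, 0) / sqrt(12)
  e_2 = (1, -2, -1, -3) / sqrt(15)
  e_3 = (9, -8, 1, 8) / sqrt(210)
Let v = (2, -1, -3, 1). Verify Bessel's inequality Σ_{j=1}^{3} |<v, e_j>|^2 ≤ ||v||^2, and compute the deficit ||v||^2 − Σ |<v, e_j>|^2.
Σ |<v, e_j>|^2 = 461/42; ||v||^2 = 15; deficit = 169/42

Write each e_j = u_j / sqrt(<u_j, u_j>) where u_j is the displayed integer vector. Then <v, e_j> = <v, u_j> / sqrt(<u_j, u_j>), so |<v, e_j>|^2 = <v, u_j>^2 / <u_j, u_j>.
Coefficients: <v, e_1> = 8/sqrt(12), <v, e_2> = 4/sqrt(15), <v, e_3> = 31/sqrt(210).
Square and sum: Σ |<v, e_j>|^2 = 461/42.
Compute ||v||^2 = v·v = 15.
Deficit = 15 − 461/42 = 169/42 ≥ 0, confirming Bessel's inequality. (The deficit equals ||v − Σ <v,e_j> e_j||^2, the squared distance from v to span{e_j}.)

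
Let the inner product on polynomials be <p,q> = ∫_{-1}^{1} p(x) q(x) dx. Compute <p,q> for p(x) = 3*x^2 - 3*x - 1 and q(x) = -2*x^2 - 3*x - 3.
<p,q> = 74/15

Expand the product: p(x)·q(x) = -6*x^4 - 3*x^3 + 2*x^2 + 12*x + 3.
∫_{-1}^{1} of each monomial x^k gives [2/(k+1) if k even, 0 if k odd]. Integrating term-by-term (or equivalently evaluating the antiderivative F(x) = -6*x^5/5 - 3*x^4/4 + 2*x^3/3 + 6*x^2 + 3*x at the endpoints):
  F(1) − F(−1) = 463/60 − (167/60) = 74/15.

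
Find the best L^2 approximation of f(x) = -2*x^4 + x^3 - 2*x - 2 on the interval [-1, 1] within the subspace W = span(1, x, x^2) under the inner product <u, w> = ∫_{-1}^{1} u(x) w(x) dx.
g(x) = -12*x^2/7 - 7*x/5 - 64/35

The best approximation g ∈ W is the orthogonal projection of f onto W. Writing g = a_0 + a_1 x + a_2 x^2, the coefficients solve the normal equations G · a = b where
  G_{ij} = <φ_i, φ_j> and b_i = <f, φ_i>, with φ_0 = 1, φ_1 = x, φ_2 = x^2.
G =
  [2, 0, 2/3]
  [0, 2/3, 0]
  [2/3, 0, 2/5],
b = (-24/5, -14/15, -40/21).
Solving gives a_0 = -64/35, a_1 = -7/5, a_2 = -12/7, so
  g(x) = -12*x^2/7 - 7*x/5 - 64/35.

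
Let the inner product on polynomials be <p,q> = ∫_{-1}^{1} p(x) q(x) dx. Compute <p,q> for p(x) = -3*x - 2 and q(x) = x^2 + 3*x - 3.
<p,q> = 14/3

Expand the product: p(x)·q(x) = -3*x^3 - 11*x^2 + 3*x + 6.
∫_{-1}^{1} of each monomial x^k gives [2/(k+1) if k even, 0 if k odd]. Integrating term-by-term (or equivalently evaluating the antiderivative F(x) = -3*x^4/4 - 11*x^3/3 + 3*x^2/2 + 6*x at the endpoints):
  F(1) − F(−1) = 37/12 − (-19/12) = 14/3.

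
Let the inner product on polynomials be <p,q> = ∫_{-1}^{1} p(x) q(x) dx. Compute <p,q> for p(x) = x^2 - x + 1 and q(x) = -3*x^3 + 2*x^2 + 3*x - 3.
<p,q> = -20/3

Expand the product: p(x)·q(x) = -3*x^5 + 5*x^4 - 2*x^3 - 4*x^2 + 6*x - 3.
∫_{-1}^{1} of each monomial x^k gives [2/(k+1) if k even, 0 if k odd]. Integrating term-by-term (or equivalently evaluating the antiderivative F(x) = -x^6/2 + x^5 - x^4/2 - 4*x^3/3 + 3*x^2 - 3*x at the endpoints):
  F(1) − F(−1) = -4/3 − (16/3) = -20/3.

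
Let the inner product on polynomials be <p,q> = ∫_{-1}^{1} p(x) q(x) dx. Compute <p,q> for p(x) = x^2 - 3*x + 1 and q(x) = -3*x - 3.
<p,q> = -2

Expand the product: p(x)·q(x) = -3*x^3 + 6*x^2 + 6*x - 3.
∫_{-1}^{1} of each monomial x^k gives [2/(k+1) if k even, 0 if k odd]. Integrating term-by-term (or equivalently evaluating the antiderivative F(x) = -3*x^4/4 + 2*x^3 + 3*x^2 - 3*x at the endpoints):
  F(1) − F(−1) = 5/4 − (13/4) = -2.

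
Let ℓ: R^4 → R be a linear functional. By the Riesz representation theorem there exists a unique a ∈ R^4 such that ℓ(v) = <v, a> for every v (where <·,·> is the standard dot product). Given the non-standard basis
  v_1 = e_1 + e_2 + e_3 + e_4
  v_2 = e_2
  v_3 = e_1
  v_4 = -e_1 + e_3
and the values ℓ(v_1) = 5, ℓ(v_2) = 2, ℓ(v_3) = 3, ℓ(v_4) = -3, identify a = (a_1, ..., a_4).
a = (3, 2, 0, 0)

Write a = (a_1, ..., a_4) in the standard basis. For each basis vector v_i, ℓ(v_i) = <v_i, a> is a linear equation in the a_j's. Collect the n equations into a matrix system V a = ℓ, where row i of V is v_i (expressed in the standard basis). Since V is invertible (lower-triangular with 1s on the diagonal, up to permutation), solve by back-substitution:
  V =
[[1, 1, 1, 1],
 [0, 1, 0, 0],
 [1, 0, 0, 0],
 [-1, 0, 1, 0]]
  V a = (5, 2, 3, -3)
Solving gives a = (3, 2, 0, 0).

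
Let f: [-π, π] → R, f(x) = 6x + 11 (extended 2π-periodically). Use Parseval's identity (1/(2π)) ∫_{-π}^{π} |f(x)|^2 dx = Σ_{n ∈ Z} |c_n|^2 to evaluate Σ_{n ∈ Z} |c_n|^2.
Σ |c_n|^2 = 12π^2 + 121

Expand and integrate term by term over [-π, π]:
  ∫ (6x)^2 dx = 36·(2π^3/3); ∫ 2·6·(11)·x dx = 0 (odd integrand); ∫ 11^2 dx = 121·2π.
So (1/(2π)) ∫_{-π}^{π} (6x + 11)^2 dx = 36π^2/3 + 121 = 12π^2 + 121.
Parseval ⇒ Σ |c_n|^2 = 12π^2 + 121.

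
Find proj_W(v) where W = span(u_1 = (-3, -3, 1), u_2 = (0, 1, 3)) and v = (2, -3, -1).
proj_W(v) = (-6/19, -87/95, -161/95)

Set up U = [u_1 | ... | u_2] ∈ R^(3×2). The projector onto W = col(U) is P = U (U^T U)^(-1) U^T.
Compute U^T U =
  [19, 0]
  [0, 10],
and U^T v = (2, -6).
Solve U^T U · c = U^T v for the coefficients: c = (2/19, -3/5). The projection is proj_W(v) = U c.
Check: (v - proj_W(v)) · u_1 = 0  (should be 0).
Check: (v - proj_W(v)) · u_2 = 0  (should be 0).
Result: proj_W(v) = (-6/19, -87/95, -161/95).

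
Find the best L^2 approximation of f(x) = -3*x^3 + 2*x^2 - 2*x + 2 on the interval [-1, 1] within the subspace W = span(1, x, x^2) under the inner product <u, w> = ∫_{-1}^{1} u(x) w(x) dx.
g(x) = 2*x^2 - 19*x/5 + 2

The best approximation g ∈ W is the orthogonal projection of f onto W. Writing g = a_0 + a_1 x + a_2 x^2, the coefficients solve the normal equations G · a = b where
  G_{ij} = <φ_i, φ_j> and b_i = <f, φ_i>, with φ_0 = 1, φ_1 = x, φ_2 = x^2.
G =
  [2, 0, 2/3]
  [0, 2/3, 0]
  [2/3, 0, 2/5],
b = (16/3, -38/15, 32/15).
Solving gives a_0 = 2, a_1 = -19/5, a_2 = 2, so
  g(x) = 2*x^2 - 19*x/5 + 2.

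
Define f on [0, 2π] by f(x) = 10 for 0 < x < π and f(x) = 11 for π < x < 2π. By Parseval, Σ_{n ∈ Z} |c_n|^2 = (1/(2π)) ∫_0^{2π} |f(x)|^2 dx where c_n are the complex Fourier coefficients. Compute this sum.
Σ |c_n|^2 = 221/2

Parseval equates the L^2 energy of f (normalised by 1/(2π)) with the ℓ^2 sum of its Fourier coefficients: (1/(2π)) ∫_0^{2π} |f|^2 = Σ |c_n|^2.
Compute the left side: (1/(2π)) [∫_0^π 10^2 dx + ∫_π^{2π} 11^2 dx] = (1/(2π)) · (100π + 121π) = (100 + 121)/2 = 221/2.
So Σ_{n ∈ Z} |c_n|^2 = 221/2.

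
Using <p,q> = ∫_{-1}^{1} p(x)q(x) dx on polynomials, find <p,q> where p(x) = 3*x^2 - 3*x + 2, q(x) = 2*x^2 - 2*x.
<p,q> = 136/15

Expand the product: p(x)·q(x) = 6*x^4 - 12*x^3 + 10*x^2 - 4*x.
∫_{-1}^{1} of each monomial x^k gives [2/(k+1) if k even, 0 if k odd]. Integrating term-by-term (or equivalently evaluating the antiderivative F(x) = 6*x^5/5 - 3*x^4 + 10*x^3/3 - 2*x^2 at the endpoints):
  F(1) − F(−1) = -7/15 − (-143/15) = 136/15.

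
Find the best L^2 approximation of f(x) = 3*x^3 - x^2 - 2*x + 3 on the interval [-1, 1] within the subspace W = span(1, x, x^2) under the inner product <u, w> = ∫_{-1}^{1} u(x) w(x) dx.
g(x) = -x^2 - x/5 + 3

The best approximation g ∈ W is the orthogonal projection of f onto W. Writing g = a_0 + a_1 x + a_2 x^2, the coefficients solve the normal equations G · a = b where
  G_{ij} = <φ_i, φ_j> and b_i = <f, φ_i>, with φ_0 = 1, φ_1 = x, φ_2 = x^2.
G =
  [2, 0, 2/3]
  [0, 2/3, 0]
  [2/3, 0, 2/5],
b = (16/3, -2/15, 8/5).
Solving gives a_0 = 3, a_1 = -1/5, a_2 = -1, so
  g(x) = -x^2 - x/5 + 3.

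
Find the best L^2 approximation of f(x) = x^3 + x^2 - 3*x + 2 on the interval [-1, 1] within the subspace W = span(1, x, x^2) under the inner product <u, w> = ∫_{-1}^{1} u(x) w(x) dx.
g(x) = x^2 - 12*x/5 + 2

The best approximation g ∈ W is the orthogonal projection of f onto W. Writing g = a_0 + a_1 x + a_2 x^2, the coefficients solve the normal equations G · a = b where
  G_{ij} = <φ_i, φ_j> and b_i = <f, φ_i>, with φ_0 = 1, φ_1 = x, φ_2 = x^2.
G =
  [2, 0, 2/3]
  [0, 2/3, 0]
  [2/3, 0, 2/5],
b = (14/3, -8/5, 26/15).
Solving gives a_0 = 2, a_1 = -12/5, a_2 = 1, so
  g(x) = x^2 - 12*x/5 + 2.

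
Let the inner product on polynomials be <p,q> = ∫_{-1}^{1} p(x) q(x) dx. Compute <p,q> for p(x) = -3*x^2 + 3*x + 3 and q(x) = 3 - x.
<p,q> = 10

Expand the product: p(x)·q(x) = 3*x^3 - 12*x^2 + 6*x + 9.
∫_{-1}^{1} of each monomial x^k gives [2/(k+1) if k even, 0 if k odd]. Integrating term-by-term (or equivalently evaluating the antiderivative F(x) = 3*x^4/4 - 4*x^3 + 3*x^2 + 9*x at the endpoints):
  F(1) − F(−1) = 35/4 − (-5/4) = 10.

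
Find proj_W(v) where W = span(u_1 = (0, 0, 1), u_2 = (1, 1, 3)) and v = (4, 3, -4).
proj_W(v) = (7/2, 7/2, -4)

Set up U = [u_1 | ... | u_2] ∈ R^(3×2). The projector onto W = col(U) is P = U (U^T U)^(-1) U^T.
Compute U^T U =
  [1, 3]
  [3, 11],
and U^T v = (-4, -5).
Solve U^T U · c = U^T v for the coefficients: c = (-29/2, 7/2). The projection is proj_W(v) = U c.
Check: (v - proj_W(v)) · u_1 = 0  (should be 0).
Check: (v - proj_W(v)) · u_2 = 0  (should be 0).
Result: proj_W(v) = (7/2, 7/2, -4).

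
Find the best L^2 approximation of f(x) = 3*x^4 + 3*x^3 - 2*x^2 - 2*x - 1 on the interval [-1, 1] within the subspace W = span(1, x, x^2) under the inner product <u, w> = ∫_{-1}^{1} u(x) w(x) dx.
g(x) = 4*x^2/7 - x/5 - 44/35

The best approximation g ∈ W is the orthogonal projection of f onto W. Writing g = a_0 + a_1 x + a_2 x^2, the coefficients solve the normal equations G · a = b where
  G_{ij} = <φ_i, φ_j> and b_i = <f, φ_i>, with φ_0 = 1, φ_1 = x, φ_2 = x^2.
G =
  [2, 0, 2/3]
  [0, 2/3, 0]
  [2/3, 0, 2/5],
b = (-32/15, -2/15, -64/105).
Solving gives a_0 = -44/35, a_1 = -1/5, a_2 = 4/7, so
  g(x) = 4*x^2/7 - x/5 - 44/35.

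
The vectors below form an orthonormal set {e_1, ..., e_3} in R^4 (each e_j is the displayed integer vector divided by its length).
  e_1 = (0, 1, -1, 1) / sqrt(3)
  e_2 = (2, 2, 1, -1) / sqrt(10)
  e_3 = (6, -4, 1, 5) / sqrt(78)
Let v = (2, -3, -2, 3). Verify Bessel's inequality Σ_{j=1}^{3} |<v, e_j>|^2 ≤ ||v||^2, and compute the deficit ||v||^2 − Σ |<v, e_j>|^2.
Σ |<v, e_j>|^2 = 1546/65; ||v||^2 = 26; deficit = 144/65

Write each e_j = u_j / sqrt(<u_j, u_j>) where u_j is the displayed integer vector. Then <v, e_j> = <v, u_j> / sqrt(<u_j, u_j>), so |<v, e_j>|^2 = <v, u_j>^2 / <u_j, u_j>.
Coefficients: <v, e_1> = 2/sqrt(3), <v, e_2> = -7/sqrt(10), <v, e_3> = 37/sqrt(78).
Square and sum: Σ |<v, e_j>|^2 = 1546/65.
Compute ||v||^2 = v·v = 26.
Deficit = 26 − 1546/65 = 144/65 ≥ 0, confirming Bessel's inequality. (The deficit equals ||v − Σ <v,e_j> e_j||^2, the squared distance from v to span{e_j}.)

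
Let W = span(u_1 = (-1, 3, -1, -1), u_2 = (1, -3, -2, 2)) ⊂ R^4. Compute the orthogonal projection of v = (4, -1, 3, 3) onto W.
proj_W(v) = (59/58, -177/58, 64/29, 18/29)

Set up U = [u_1 | ... | u_2] ∈ R^(4×2). The projector onto W = col(U) is P = U (U^T U)^(-1) U^T.
Compute U^T U =
  [12, -10]
  [-10, 18],
and U^T v = (-13, 7).
Solve U^T U · c = U^T v for the coefficients: c = (-41/29, -23/58). The projection is proj_W(v) = U c.
Check: (v - proj_W(v)) · u_1 = 0  (should be 0).
Check: (v - proj_W(v)) · u_2 = 0  (should be 0).
Result: proj_W(v) = (59/58, -177/58, 64/29, 18/29).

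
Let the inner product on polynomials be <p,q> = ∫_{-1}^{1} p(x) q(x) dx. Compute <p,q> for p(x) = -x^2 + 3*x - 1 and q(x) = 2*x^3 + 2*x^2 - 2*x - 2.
<p,q> = 8/5

Expand the product: p(x)·q(x) = -2*x^5 + 4*x^4 + 6*x^3 - 6*x^2 - 4*x + 2.
∫_{-1}^{1} of each monomial x^k gives [2/(k+1) if k even, 0 if k odd]. Integrating term-by-term (or equivalently evaluating the antiderivative F(x) = -x^6/3 + 4*x^5/5 + 3*x^4/2 - 2*x^3 - 2*x^2 + 2*x at the endpoints):
  F(1) − F(−1) = -1/30 − (-49/30) = 8/5.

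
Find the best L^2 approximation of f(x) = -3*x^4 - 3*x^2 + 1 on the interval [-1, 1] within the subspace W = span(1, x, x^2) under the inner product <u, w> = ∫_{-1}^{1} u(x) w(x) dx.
g(x) = 44/35 - 39*x^2/7

The best approximation g ∈ W is the orthogonal projection of f onto W. Writing g = a_0 + a_1 x + a_2 x^2, the coefficients solve the normal equations G · a = b where
  G_{ij} = <φ_i, φ_j> and b_i = <f, φ_i>, with φ_0 = 1, φ_1 = x, φ_2 = x^2.
G =
  [2, 0, 2/3]
  [0, 2/3, 0]
  [2/3, 0, 2/5],
b = (-6/5, 0, -146/105).
Solving gives a_0 = 44/35, a_1 = 0, a_2 = -39/7, so
  g(x) = 44/35 - 39*x^2/7.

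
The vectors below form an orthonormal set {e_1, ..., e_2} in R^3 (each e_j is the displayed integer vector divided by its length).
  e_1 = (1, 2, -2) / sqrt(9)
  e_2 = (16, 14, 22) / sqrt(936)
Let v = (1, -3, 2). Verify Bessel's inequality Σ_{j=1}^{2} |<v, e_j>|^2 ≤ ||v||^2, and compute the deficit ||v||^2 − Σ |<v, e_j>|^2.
Σ |<v, e_j>|^2 = 243/26; ||v||^2 = 14; deficit = 121/26

Write each e_j = u_j / sqrt(<u_j, u_j>) where u_j is the displayed integer vector. Then <v, e_j> = <v, u_j> / sqrt(<u_j, u_j>), so |<v, e_j>|^2 = <v, u_j>^2 / <u_j, u_j>.
Coefficients: <v, e_1> = -9/sqrt(9), <v, e_2> = 18/sqrt(936).
Square and sum: Σ |<v, e_j>|^2 = 243/26.
Compute ||v||^2 = v·v = 14.
Deficit = 14 − 243/26 = 121/26 ≥ 0, confirming Bessel's inequality. (The deficit equals ||v − Σ <v,e_j> e_j||^2, the squared distance from v to span{e_j}.)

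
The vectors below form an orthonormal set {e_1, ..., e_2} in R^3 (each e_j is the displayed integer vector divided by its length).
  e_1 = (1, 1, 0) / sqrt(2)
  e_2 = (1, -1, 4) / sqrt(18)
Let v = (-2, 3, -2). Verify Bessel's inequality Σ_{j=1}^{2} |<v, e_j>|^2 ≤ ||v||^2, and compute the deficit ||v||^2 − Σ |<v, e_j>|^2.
Σ |<v, e_j>|^2 = 89/9; ||v||^2 = 17; deficit = 64/9

Write each e_j = u_j / sqrt(<u_j, u_j>) where u_j is the displayed integer vector. Then <v, e_j> = <v, u_j> / sqrt(<u_j, u_j>), so |<v, e_j>|^2 = <v, u_j>^2 / <u_j, u_j>.
Coefficients: <v, e_1> = 1/sqrt(2), <v, e_2> = -13/sqrt(18).
Square and sum: Σ |<v, e_j>|^2 = 89/9.
Compute ||v||^2 = v·v = 17.
Deficit = 17 − 89/9 = 64/9 ≥ 0, confirming Bessel's inequality. (The deficit equals ||v − Σ <v,e_j> e_j||^2, the squared distance from v to span{e_j}.)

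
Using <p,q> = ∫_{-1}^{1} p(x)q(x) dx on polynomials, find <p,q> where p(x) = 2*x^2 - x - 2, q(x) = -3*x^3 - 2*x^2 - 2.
<p,q> = 38/5

Expand the product: p(x)·q(x) = -6*x^5 - x^4 + 8*x^3 + 2*x + 4.
∫_{-1}^{1} of each monomial x^k gives [2/(k+1) if k even, 0 if k odd]. Integrating term-by-term (or equivalently evaluating the antiderivative F(x) = -x^6 - x^5/5 + 2*x^4 + x^2 + 4*x at the endpoints):
  F(1) − F(−1) = 29/5 − (-9/5) = 38/5.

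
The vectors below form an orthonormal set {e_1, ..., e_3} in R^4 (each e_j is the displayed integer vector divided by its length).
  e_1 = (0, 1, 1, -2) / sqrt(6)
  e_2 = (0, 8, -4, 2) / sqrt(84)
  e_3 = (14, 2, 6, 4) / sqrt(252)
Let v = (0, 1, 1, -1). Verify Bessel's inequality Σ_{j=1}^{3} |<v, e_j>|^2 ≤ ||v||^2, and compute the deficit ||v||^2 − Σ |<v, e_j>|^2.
Σ |<v, e_j>|^2 = 25/9; ||v||^2 = 3; deficit = 2/9

Write each e_j = u_j / sqrt(<u_j, u_j>) where u_j is the displayed integer vector. Then <v, e_j> = <v, u_j> / sqrt(<u_j, u_j>), so |<v, e_j>|^2 = <v, u_j>^2 / <u_j, u_j>.
Coefficients: <v, e_1> = 4/sqrt(6), <v, e_2> = 2/sqrt(84), <v, e_3> = 4/sqrt(252).
Square and sum: Σ |<v, e_j>|^2 = 25/9.
Compute ||v||^2 = v·v = 3.
Deficit = 3 − 25/9 = 2/9 ≥ 0, confirming Bessel's inequality. (The deficit equals ||v − Σ <v,e_j> e_j||^2, the squared distance from v to span{e_j}.)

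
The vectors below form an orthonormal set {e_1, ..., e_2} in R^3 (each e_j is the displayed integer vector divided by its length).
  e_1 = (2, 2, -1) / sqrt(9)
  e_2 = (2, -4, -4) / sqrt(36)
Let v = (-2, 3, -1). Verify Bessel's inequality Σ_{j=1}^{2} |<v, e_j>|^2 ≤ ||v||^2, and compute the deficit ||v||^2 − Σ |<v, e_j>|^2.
Σ |<v, e_j>|^2 = 5; ||v||^2 = 14; deficit = 9

Write each e_j = u_j / sqrt(<u_j, u_j>) where u_j is the displayed integer vector. Then <v, e_j> = <v, u_j> / sqrt(<u_j, u_j>), so |<v, e_j>|^2 = <v, u_j>^2 / <u_j, u_j>.
Coefficients: <v, e_1> = 3/sqrt(9), <v, e_2> = -12/sqrt(36).
Square and sum: Σ |<v, e_j>|^2 = 5.
Compute ||v||^2 = v·v = 14.
Deficit = 14 − 5 = 9 ≥ 0, confirming Bessel's inequality. (The deficit equals ||v − Σ <v,e_j> e_j||^2, the squared distance from v to span{e_j}.)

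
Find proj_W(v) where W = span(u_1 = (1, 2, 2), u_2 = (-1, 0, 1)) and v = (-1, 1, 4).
proj_W(v) = (-23/17, 26/17, 62/17)

Set up U = [u_1 | ... | u_2] ∈ R^(3×2). The projector onto W = col(U) is P = U (U^T U)^(-1) U^T.
Compute U^T U =
  [9, 1]
  [1, 2],
and U^T v = (9, 5).
Solve U^T U · c = U^T v for the coefficients: c = (13/17, 36/17). The projection is proj_W(v) = U c.
Check: (v - proj_W(v)) · u_1 = 0  (should be 0).
Check: (v - proj_W(v)) · u_2 = 0  (should be 0).
Result: proj_W(v) = (-23/17, 26/17, 62/17).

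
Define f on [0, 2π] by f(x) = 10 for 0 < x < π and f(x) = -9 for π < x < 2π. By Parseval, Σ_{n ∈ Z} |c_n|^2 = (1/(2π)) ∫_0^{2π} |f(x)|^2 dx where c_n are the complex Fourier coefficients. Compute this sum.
Σ |c_n|^2 = 181/2

Parseval equates the L^2 energy of f (normalised by 1/(2π)) with the ℓ^2 sum of its Fourier coefficients: (1/(2π)) ∫_0^{2π} |f|^2 = Σ |c_n|^2.
Compute the left side: (1/(2π)) [∫_0^π 10^2 dx + ∫_π^{2π} (-9)^2 dx] = (1/(2π)) · (100π + 81π) = (100 + 81)/2 = 181/2.
So Σ_{n ∈ Z} |c_n|^2 = 181/2.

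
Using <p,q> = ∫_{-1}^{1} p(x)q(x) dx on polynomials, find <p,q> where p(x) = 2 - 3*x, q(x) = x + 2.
<p,q> = 6

Expand the product: p(x)·q(x) = -3*x^2 - 4*x + 4.
∫_{-1}^{1} of each monomial x^k gives [2/(k+1) if k even, 0 if k odd]. Integrating term-by-term (or equivalently evaluating the antiderivative F(x) = -x^3 - 2*x^2 + 4*x at the endpoints):
  F(1) − F(−1) = 1 − (-5) = 6.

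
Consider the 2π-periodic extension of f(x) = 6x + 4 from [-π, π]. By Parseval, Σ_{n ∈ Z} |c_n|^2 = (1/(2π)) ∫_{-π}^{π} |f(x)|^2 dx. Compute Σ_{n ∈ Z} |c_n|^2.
Σ |c_n|^2 = 12π^2 + 16

Expand and integrate term by term over [-π, π]:
  ∫ (6x)^2 dx = 36·(2π^3/3); ∫ 2·6·(4)·x dx = 0 (odd integrand); ∫ 4^2 dx = 16·2π.
So (1/(2π)) ∫_{-π}^{π} (6x + 4)^2 dx = 36π^2/3 + 16 = 12π^2 + 16.
Parseval ⇒ Σ |c_n|^2 = 12π^2 + 16.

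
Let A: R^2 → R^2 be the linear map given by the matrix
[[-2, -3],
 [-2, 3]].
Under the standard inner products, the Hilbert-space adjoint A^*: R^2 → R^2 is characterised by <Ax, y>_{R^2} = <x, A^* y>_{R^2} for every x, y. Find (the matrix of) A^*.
A^* = A^T =
[[-2, -2],
 [-3, 3]]

For real matrices with standard dot products, the defining identity <Ax, y> = <x, A^* y> gives (Ax)^T y = x^T (A^*) y, i.e. x^T A^T y = x^T (A^*) y. Since this holds for all x, y, we must have A^* = A^T. Therefore
A^* =
[[-2, -2],
 [-3, 3]].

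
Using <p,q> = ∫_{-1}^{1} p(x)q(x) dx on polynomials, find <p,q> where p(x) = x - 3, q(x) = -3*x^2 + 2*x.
<p,q> = 22/3

Expand the product: p(x)·q(x) = -3*x^3 + 11*x^2 - 6*x.
∫_{-1}^{1} of each monomial x^k gives [2/(k+1) if k even, 0 if k odd]. Integrating term-by-term (or equivalently evaluating the antiderivative F(x) = -3*x^4/4 + 11*x^3/3 - 3*x^2 at the endpoints):
  F(1) − F(−1) = -1/12 − (-89/12) = 22/3.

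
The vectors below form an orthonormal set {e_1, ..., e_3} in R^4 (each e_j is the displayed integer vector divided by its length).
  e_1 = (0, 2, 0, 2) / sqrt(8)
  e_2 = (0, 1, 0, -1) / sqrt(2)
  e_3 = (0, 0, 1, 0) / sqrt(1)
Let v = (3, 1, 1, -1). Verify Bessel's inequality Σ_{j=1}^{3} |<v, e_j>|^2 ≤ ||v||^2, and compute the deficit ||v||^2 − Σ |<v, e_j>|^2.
Σ |<v, e_j>|^2 = 3; ||v||^2 = 12; deficit = 9

Write each e_j = u_j / sqrt(<u_j, u_j>) where u_j is the displayed integer vector. Then <v, e_j> = <v, u_j> / sqrt(<u_j, u_j>), so |<v, e_j>|^2 = <v, u_j>^2 / <u_j, u_j>.
Coefficients: <v, e_1> = 0/sqrt(8), <v, e_2> = 2/sqrt(2), <v, e_3> = 1/sqrt(1).
Square and sum: Σ |<v, e_j>|^2 = 3.
Compute ||v||^2 = v·v = 12.
Deficit = 12 − 3 = 9 ≥ 0, confirming Bessel's inequality. (The deficit equals ||v − Σ <v,e_j> e_j||^2, the squared distance from v to span{e_j}.)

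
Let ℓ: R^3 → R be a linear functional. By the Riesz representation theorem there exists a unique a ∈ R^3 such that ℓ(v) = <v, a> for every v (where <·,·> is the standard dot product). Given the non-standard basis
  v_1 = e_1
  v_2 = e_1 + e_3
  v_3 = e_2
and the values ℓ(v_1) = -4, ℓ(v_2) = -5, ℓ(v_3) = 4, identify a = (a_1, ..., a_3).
a = (-4, 4, -1)

Write a = (a_1, ..., a_3) in the standard basis. For each basis vector v_i, ℓ(v_i) = <v_i, a> is a linear equation in the a_j's. Collect the n equations into a matrix system V a = ℓ, where row i of V is v_i (expressed in the standard basis). Since V is invertible (lower-triangular with 1s on the diagonal, up to permutation), solve by back-substitution:
  V =
[[1, 0, 0],
 [1, 0, 1],
 [0, 1, 0]]
  V a = (-4, -5, 4)
Solving gives a = (-4, 4, -1).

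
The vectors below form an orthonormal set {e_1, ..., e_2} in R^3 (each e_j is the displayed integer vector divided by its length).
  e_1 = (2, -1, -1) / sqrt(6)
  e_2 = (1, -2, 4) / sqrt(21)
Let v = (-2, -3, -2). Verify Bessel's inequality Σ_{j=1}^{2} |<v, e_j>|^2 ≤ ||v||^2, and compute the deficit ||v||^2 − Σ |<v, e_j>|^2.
Σ |<v, e_j>|^2 = 13/14; ||v||^2 = 17; deficit = 225/14

Write each e_j = u_j / sqrt(<u_j, u_j>) where u_j is the displayed integer vector. Then <v, e_j> = <v, u_j> / sqrt(<u_j, u_j>), so |<v, e_j>|^2 = <v, u_j>^2 / <u_j, u_j>.
Coefficients: <v, e_1> = 1/sqrt(6), <v, e_2> = -4/sqrt(21).
Square and sum: Σ |<v, e_j>|^2 = 13/14.
Compute ||v||^2 = v·v = 17.
Deficit = 17 − 13/14 = 225/14 ≥ 0, confirming Bessel's inequality. (The deficit equals ||v − Σ <v,e_j> e_j||^2, the squared distance from v to span{e_j}.)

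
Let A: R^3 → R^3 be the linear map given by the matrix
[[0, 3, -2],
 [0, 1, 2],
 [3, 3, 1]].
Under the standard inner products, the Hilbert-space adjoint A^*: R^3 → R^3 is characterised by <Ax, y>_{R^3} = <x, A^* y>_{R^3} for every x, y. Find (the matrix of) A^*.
A^* = A^T =
[[0, 0, 3],
 [3, 1, 3],
 [-2, 2, 1]]

For real matrices with standard dot products, the defining identity <Ax, y> = <x, A^* y> gives (Ax)^T y = x^T (A^*) y, i.e. x^T A^T y = x^T (A^*) y. Since this holds for all x, y, we must have A^* = A^T. Therefore
A^* =
[[0, 0, 3],
 [3, 1, 3],
 [-2, 2, 1]].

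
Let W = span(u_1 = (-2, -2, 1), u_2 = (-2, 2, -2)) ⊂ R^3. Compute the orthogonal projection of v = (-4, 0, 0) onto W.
proj_W(v) = (-50/13, -6/13, -8/13)

Set up U = [u_1 | ... | u_2] ∈ R^(3×2). The projector onto W = col(U) is P = U (U^T U)^(-1) U^T.
Compute U^T U =
  [9, -2]
  [-2, 12],
and U^T v = (8, 8).
Solve U^T U · c = U^T v for the coefficients: c = (14/13, 11/13). The projection is proj_W(v) = U c.
Check: (v - proj_W(v)) · u_1 = 0  (should be 0).
Check: (v - proj_W(v)) · u_2 = 0  (should be 0).
Result: proj_W(v) = (-50/13, -6/13, -8/13).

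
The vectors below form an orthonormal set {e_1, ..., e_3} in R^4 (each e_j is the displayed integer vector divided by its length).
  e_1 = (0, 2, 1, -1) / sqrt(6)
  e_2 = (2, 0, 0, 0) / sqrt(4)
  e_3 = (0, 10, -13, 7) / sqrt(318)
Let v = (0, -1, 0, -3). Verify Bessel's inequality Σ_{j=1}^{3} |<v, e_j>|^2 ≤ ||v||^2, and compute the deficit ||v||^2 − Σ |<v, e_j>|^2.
Σ |<v, e_j>|^2 = 169/53; ||v||^2 = 10; deficit = 361/53

Write each e_j = u_j / sqrt(<u_j, u_j>) where u_j is the displayed integer vector. Then <v, e_j> = <v, u_j> / sqrt(<u_j, u_j>), so |<v, e_j>|^2 = <v, u_j>^2 / <u_j, u_j>.
Coefficients: <v, e_1> = 1/sqrt(6), <v, e_2> = 0/sqrt(4), <v, e_3> = -31/sqrt(318).
Square and sum: Σ |<v, e_j>|^2 = 169/53.
Compute ||v||^2 = v·v = 10.
Deficit = 10 − 169/53 = 361/53 ≥ 0, confirming Bessel's inequality. (The deficit equals ||v − Σ <v,e_j> e_j||^2, the squared distance from v to span{e_j}.)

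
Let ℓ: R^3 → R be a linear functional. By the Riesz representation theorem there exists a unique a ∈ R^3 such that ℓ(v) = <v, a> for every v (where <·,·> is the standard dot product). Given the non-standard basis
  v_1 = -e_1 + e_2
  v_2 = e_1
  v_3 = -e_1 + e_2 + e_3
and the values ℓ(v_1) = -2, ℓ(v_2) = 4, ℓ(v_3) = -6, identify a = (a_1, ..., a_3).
a = (4, 2, -4)

Write a = (a_1, ..., a_3) in the standard basis. For each basis vector v_i, ℓ(v_i) = <v_i, a> is a linear equation in the a_j's. Collect the n equations into a matrix system V a = ℓ, where row i of V is v_i (expressed in the standard basis). Since V is invertible (lower-triangular with 1s on the diagonal, up to permutation), solve by back-substitution:
  V =
[[-1, 1, 0],
 [1, 0, 0],
 [-1, 1, 1]]
  V a = (-2, 4, -6)
Solving gives a = (4, 2, -4).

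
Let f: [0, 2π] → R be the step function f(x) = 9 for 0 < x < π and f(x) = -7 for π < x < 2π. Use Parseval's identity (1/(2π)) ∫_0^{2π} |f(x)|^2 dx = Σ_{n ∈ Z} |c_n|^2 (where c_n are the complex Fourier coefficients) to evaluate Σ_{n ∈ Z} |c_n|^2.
Σ |c_n|^2 = 65

Parseval equates the L^2 energy of f (normalised by 1/(2π)) with the ℓ^2 sum of its Fourier coefficients: (1/(2π)) ∫_0^{2π} |f|^2 = Σ |c_n|^2.
Compute the left side: (1/(2π)) [∫_0^π 9^2 dx + ∫_π^{2π} (-7)^2 dx] = (1/(2π)) · (81π + 49π) = (81 + 49)/2 = 65.
So Σ_{n ∈ Z} |c_n|^2 = 65.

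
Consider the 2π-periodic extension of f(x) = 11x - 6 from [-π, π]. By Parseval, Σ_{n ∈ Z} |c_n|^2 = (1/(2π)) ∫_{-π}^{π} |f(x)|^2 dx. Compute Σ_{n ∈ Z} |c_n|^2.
Σ |c_n|^2 = 121π^2/3 + 36

Expand and integrate term by term over [-π, π]:
  ∫ (11x)^2 dx = 121·(2π^3/3); ∫ 2·11·(-6)·x dx = 0 (odd integrand); ∫ (-6)^2 dx = 36·2π.
So (1/(2π)) ∫_{-π}^{π} (11x - 6)^2 dx = 121π^2/3 + 36 = 121π^2/3 + 36.
Parseval ⇒ Σ |c_n|^2 = 121π^2/3 + 36.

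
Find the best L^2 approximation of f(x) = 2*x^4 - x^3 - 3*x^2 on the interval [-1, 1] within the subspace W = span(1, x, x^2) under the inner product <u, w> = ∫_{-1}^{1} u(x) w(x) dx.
g(x) = -9*x^2/7 - 3*x/5 - 6/35

The best approximation g ∈ W is the orthogonal projection of f onto W. Writing g = a_0 + a_1 x + a_2 x^2, the coefficients solve the normal equations G · a = b where
  G_{ij} = <φ_i, φ_j> and b_i = <f, φ_i>, with φ_0 = 1, φ_1 = x, φ_2 = x^2.
G =
  [2, 0, 2/3]
  [0, 2/3, 0]
  [2/3, 0, 2/5],
b = (-6/5, -2/5, -22/35).
Solving gives a_0 = -6/35, a_1 = -3/5, a_2 = -9/7, so
  g(x) = -9*x^2/7 - 3*x/5 - 6/35.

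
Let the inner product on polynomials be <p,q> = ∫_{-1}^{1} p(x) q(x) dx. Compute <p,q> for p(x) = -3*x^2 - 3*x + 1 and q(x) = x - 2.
<p,q> = -2

Expand the product: p(x)·q(x) = -3*x^3 + 3*x^2 + 7*x - 2.
∫_{-1}^{1} of each monomial x^k gives [2/(k+1) if k even, 0 if k odd]. Integrating term-by-term (or equivalently evaluating the antiderivative F(x) = -3*x^4/4 + x^3 + 7*x^2/2 - 2*x at the endpoints):
  F(1) − F(−1) = 7/4 − (15/4) = -2.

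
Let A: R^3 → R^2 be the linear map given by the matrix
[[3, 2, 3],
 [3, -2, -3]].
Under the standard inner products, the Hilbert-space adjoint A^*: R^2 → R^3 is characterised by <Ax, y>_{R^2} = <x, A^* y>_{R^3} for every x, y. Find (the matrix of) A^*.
A^* = A^T =
[[3, 3],
 [2, -2],
 [3, -3]]

For real matrices with standard dot products, the defining identity <Ax, y> = <x, A^* y> gives (Ax)^T y = x^T (A^*) y, i.e. x^T A^T y = x^T (A^*) y. Since this holds for all x, y, we must have A^* = A^T. Therefore
A^* =
[[3, 3],
 [2, -2],
 [3, -3]].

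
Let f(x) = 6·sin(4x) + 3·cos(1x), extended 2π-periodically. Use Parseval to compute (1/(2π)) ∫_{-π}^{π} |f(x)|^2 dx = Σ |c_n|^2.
Σ |c_n|^2 = 45/2

Expand |f|^2 and use orthogonality of {sin(nx), cos(mx)} on [-π, π]:
  ∫_{-π}^{π} sin(nx)^2 dx = π, ∫ cos(mx)^2 dx = π, and cross terms integrate to 0.
So ∫_{-π}^{π} f(x)^2 dx = 6^2 · π + 3^2 · π = (36 + 9)π.
Divide by 2π: (36 + 9)/2 = 45/2.
By Parseval, this equals Σ |c_n|^2.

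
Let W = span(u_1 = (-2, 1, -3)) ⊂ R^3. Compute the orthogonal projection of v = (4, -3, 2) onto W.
proj_W(v) = (17/7, -17/14, 51/14)

Set up U = [u_1 | ... | u_1] ∈ R^(3×1). The projector onto W = col(U) is P = U (U^T U)^(-1) U^T.
Compute U^T U =
  [14],
and U^T v = (-17).
Solve U^T U · c = U^T v for the coefficients: c = (-17/14). The projection is proj_W(v) = U c.
Check: (v - proj_W(v)) · u_1 = 0  (should be 0).
Result: proj_W(v) = (17/7, -17/14, 51/14).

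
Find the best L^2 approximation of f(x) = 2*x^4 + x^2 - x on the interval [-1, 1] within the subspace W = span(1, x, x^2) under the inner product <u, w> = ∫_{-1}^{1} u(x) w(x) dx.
g(x) = 19*x^2/7 - x - 6/35

The best approximation g ∈ W is the orthogonal projection of f onto W. Writing g = a_0 + a_1 x + a_2 x^2, the coefficients solve the normal equations G · a = b where
  G_{ij} = <φ_i, φ_j> and b_i = <f, φ_i>, with φ_0 = 1, φ_1 = x, φ_2 = x^2.
G =
  [2, 0, 2/3]
  [0, 2/3, 0]
  [2/3, 0, 2/5],
b = (22/15, -2/3, 34/35).
Solving gives a_0 = -6/35, a_1 = -1, a_2 = 19/7, so
  g(x) = 19*x^2/7 - x - 6/35.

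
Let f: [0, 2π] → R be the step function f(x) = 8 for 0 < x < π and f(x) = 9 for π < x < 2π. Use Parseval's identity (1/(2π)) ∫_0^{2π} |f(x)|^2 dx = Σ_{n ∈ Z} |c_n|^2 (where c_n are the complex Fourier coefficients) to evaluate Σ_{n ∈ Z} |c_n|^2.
Σ |c_n|^2 = 145/2

Parseval equates the L^2 energy of f (normalised by 1/(2π)) with the ℓ^2 sum of its Fourier coefficients: (1/(2π)) ∫_0^{2π} |f|^2 = Σ |c_n|^2.
Compute the left side: (1/(2π)) [∫_0^π 8^2 dx + ∫_π^{2π} 9^2 dx] = (1/(2π)) · (64π + 81π) = (64 + 81)/2 = 145/2.
So Σ_{n ∈ Z} |c_n|^2 = 145/2.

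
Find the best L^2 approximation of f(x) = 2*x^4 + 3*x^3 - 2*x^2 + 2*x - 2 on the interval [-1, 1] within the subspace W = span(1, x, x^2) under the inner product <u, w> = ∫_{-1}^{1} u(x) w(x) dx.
g(x) = -2*x^2/7 + 19*x/5 - 76/35

The best approximation g ∈ W is the orthogonal projection of f onto W. Writing g = a_0 + a_1 x + a_2 x^2, the coefficients solve the normal equations G · a = b where
  G_{ij} = <φ_i, φ_j> and b_i = <f, φ_i>, with φ_0 = 1, φ_1 = x, φ_2 = x^2.
G =
  [2, 0, 2/3]
  [0, 2/3, 0]
  [2/3, 0, 2/5],
b = (-68/15, 38/15, -164/105).
Solving gives a_0 = -76/35, a_1 = 19/5, a_2 = -2/7, so
  g(x) = -2*x^2/7 + 19*x/5 - 76/35.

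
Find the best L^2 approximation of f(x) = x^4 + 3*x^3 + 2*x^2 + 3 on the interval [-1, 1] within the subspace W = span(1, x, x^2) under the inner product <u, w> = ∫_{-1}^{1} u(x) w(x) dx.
g(x) = 20*x^2/7 + 9*x/5 + 102/35

The best approximation g ∈ W is the orthogonal projection of f onto W. Writing g = a_0 + a_1 x + a_2 x^2, the coefficients solve the normal equations G · a = b where
  G_{ij} = <φ_i, φ_j> and b_i = <f, φ_i>, with φ_0 = 1, φ_1 = x, φ_2 = x^2.
G =
  [2, 0, 2/3]
  [0, 2/3, 0]
  [2/3, 0, 2/5],
b = (116/15, 6/5, 108/35).
Solving gives a_0 = 102/35, a_1 = 9/5, a_2 = 20/7, so
  g(x) = 20*x^2/7 + 9*x/5 + 102/35.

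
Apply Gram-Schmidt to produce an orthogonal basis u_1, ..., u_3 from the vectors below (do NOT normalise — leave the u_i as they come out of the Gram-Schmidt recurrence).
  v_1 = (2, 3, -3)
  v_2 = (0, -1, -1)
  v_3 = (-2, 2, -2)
Orthogonal basis:
  u_1 = (2, 3, -3)
  u_2 = (0, -1, -1)
  u_3 = (-30/11, 10/11, -10/11)

Apply the Gram-Schmidt recurrence
  u_1 = v_1
  u_i = v_i − Σ_{j<i} ((v_i · u_j) / (u_j · u_j)) · u_j.

Step by step this gives:
  u_1 = (2, 3, -3)
  u_2 = (0, -1, -1)
  u_3 = (-30/11, 10/11, -10/11)

Orthogonality check:
  u_2 · u_1 = 0 (should be 0)
  u_3 · u_1 = 0 (should be 0)
  u_3 · u_2 = 0 (should be 0)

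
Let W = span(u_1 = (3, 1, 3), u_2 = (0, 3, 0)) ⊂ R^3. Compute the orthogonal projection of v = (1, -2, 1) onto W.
proj_W(v) = (1, -2, 1)

Set up U = [u_1 | ... | u_2] ∈ R^(3×2). The projector onto W = col(U) is P = U (U^T U)^(-1) U^T.
Compute U^T U =
  [19, 3]
  [3, 9],
and U^T v = (4, -6).
Solve U^T U · c = U^T v for the coefficients: c = (1/3, -7/9). The projection is proj_W(v) = U c.
Check: (v - proj_W(v)) · u_1 = 0  (should be 0).
Check: (v - proj_W(v)) · u_2 = 0  (should be 0).
Result: proj_W(v) = (1, -2, 1).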